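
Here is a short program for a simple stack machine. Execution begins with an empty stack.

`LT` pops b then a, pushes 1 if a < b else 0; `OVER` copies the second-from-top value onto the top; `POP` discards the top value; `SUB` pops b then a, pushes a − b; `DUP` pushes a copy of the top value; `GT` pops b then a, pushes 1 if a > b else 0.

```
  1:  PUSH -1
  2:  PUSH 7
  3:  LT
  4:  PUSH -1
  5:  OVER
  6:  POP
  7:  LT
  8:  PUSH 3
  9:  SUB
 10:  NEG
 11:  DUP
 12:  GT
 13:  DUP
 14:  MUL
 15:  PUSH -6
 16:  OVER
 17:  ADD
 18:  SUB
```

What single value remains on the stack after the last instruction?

6

PUSH -1  [-1]
PUSH 7   [-1, 7]
LT       [1]
PUSH -1  [1, -1]
OVER     [1, -1, 1]
POP      [1, -1]
LT       [0]
PUSH 3   [0, 3]
SUB      [-3]
NEG      [3]
DUP      [3, 3]
GT       [0]
DUP      [0, 0]
MUL      [0]
PUSH -6  [0, -6]
OVER     [0, -6, 0]
ADD      [0, -6]
SUB      [6]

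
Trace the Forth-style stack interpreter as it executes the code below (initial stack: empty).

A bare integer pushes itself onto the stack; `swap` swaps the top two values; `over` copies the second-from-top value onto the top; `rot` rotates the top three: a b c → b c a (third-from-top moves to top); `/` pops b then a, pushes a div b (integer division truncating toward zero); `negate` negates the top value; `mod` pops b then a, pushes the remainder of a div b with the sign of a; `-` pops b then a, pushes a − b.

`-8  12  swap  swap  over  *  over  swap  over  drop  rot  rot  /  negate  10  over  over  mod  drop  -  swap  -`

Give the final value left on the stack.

-8      [-8]
12      [-8, 12]
swap    [12, -8]
swap    [-8, 12]
over    [-8, 12, -8]
*       [-8, -96]
over    [-8, -96, -8]
swap    [-8, -8, -96]
over    [-8, -8, -96, -8]
drop    [-8, -8, -96]
rot     [-8, -96, -8]
rot     [-96, -8, -8]
/       [-96, 1]
negate  [-96, -1]
10      [-96, -1, 10]
over    [-96, -1, 10, -1]
over    [-96, -1, 10, -1, 10]
mod     [-96, -1, 10, -1]
drop    [-96, -1, 10]
-       [-96, -11]
swap    [-11, -96]
-       [85]

85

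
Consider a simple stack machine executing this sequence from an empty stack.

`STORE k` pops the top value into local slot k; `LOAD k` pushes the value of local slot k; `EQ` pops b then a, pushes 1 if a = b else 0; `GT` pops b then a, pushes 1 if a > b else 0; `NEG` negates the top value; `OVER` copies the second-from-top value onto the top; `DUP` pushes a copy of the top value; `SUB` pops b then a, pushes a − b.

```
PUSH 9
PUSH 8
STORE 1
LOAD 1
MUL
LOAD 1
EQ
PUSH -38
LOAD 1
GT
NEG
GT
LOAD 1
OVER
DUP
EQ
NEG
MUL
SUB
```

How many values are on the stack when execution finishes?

PUSH 9    [9]
PUSH 8    [9, 8]
STORE 1   [9]
LOAD 1    [9, 8]
MUL       [72]
LOAD 1    [72, 8]
EQ        [0]
PUSH -38  [0, -38]
LOAD 1    [0, -38, 8]
GT        [0, 0]
NEG       [0, 0]
GT        [0]
LOAD 1    [0, 8]
OVER      [0, 8, 0]
DUP       [0, 8, 0, 0]
EQ        [0, 8, 1]
NEG       [0, 8, -1]
MUL       [0, -8]
SUB       [8]

1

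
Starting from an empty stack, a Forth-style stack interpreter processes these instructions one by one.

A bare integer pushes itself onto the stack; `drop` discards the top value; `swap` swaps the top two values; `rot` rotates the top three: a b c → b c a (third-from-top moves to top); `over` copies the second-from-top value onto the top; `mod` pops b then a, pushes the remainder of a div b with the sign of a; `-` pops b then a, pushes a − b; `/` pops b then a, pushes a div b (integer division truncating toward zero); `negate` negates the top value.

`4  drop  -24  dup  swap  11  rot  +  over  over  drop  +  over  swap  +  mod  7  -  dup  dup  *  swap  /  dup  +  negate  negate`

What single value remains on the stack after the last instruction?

4      → [4]
drop   → []
-24    → [-24]
dup    → [-24, -24]
swap   → [-24, -24]
11     → [-24, -24, 11]
rot    → [-24, 11, -24]
+      → [-24, -13]
over   → [-24, -13, -24]
over   → [-24, -13, -24, -13]
drop   → [-24, -13, -24]
+      → [-24, -37]
over   → [-24, -37, -24]
swap   → [-24, -24, -37]
+      → [-24, -61]
mod    → [-24]
7      → [-24, 7]
-      → [-31]
dup    → [-31, -31]
dup    → [-31, -31, -31]
*      → [-31, 961]
swap   → [961, -31]
/      → [-31]
dup    → [-31, -31]
+      → [-62]
negate → [62]
negate → [-62]

-62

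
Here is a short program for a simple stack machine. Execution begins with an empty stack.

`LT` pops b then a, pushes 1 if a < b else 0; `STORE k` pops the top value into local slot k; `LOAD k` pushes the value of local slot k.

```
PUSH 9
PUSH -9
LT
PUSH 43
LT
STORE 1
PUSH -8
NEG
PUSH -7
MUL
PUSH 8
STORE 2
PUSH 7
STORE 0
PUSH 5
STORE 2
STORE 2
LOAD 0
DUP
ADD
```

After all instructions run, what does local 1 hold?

1

PUSH 9  : [9]
PUSH -9 : [9, -9]
LT      : [0]
PUSH 43 : [0, 43]
LT      : [1]
STORE 1 : []
PUSH -8 : [-8]
NEG     : [8]
PUSH -7 : [8, -7]
MUL     : [-56]
PUSH 8  : [-56, 8]
STORE 2 : [-56]
PUSH 7  : [-56, 7]
STORE 0 : [-56]
PUSH 5  : [-56, 5]
STORE 2 : [-56]
STORE 2 : []
LOAD 0  : [7]
DUP     : [7, 7]
ADD     : [14]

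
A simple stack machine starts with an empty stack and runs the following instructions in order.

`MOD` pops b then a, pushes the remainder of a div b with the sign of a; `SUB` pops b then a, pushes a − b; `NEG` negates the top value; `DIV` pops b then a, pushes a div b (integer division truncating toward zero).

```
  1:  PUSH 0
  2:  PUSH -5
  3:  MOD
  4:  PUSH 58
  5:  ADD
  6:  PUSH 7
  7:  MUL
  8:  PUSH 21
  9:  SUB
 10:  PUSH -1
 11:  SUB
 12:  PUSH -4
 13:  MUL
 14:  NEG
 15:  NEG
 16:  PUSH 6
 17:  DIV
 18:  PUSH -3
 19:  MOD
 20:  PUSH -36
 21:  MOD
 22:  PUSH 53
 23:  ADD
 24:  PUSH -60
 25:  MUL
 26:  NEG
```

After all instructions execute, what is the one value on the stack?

PUSH 0   : [0]
PUSH -5  : [0, -5]
MOD      : [0]
PUSH 58  : [0, 58]
ADD      : [58]
PUSH 7   : [58, 7]
MUL      : [406]
PUSH 21  : [406, 21]
SUB      : [385]
PUSH -1  : [385, -1]
SUB      : [386]
PUSH -4  : [386, -4]
MUL      : [-1544]
NEG      : [1544]
NEG      : [-1544]
PUSH 6   : [-1544, 6]
DIV      : [-257]
PUSH -3  : [-257, -3]
MOD      : [-2]
PUSH -36 : [-2, -36]
MOD      : [-2]
PUSH 53  : [-2, 53]
ADD      : [51]
PUSH -60 : [51, -60]
MUL      : [-3060]
NEG      : [3060]

3060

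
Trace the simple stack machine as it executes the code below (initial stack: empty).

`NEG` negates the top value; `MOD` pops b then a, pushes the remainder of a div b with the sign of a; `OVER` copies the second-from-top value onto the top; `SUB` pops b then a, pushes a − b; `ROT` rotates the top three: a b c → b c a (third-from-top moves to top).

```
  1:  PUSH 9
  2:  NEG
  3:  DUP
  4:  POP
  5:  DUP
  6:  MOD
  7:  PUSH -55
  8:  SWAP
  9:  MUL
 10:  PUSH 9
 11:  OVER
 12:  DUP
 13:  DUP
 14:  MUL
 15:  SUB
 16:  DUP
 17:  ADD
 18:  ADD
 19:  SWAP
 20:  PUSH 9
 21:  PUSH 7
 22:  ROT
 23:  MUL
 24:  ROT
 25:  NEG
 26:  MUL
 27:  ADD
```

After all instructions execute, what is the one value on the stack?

9

PUSH 9   → [9]
NEG      → [-9]
DUP      → [-9, -9]
POP      → [-9]
DUP      → [-9, -9]
MOD      → [0]
PUSH -55 → [0, -55]
SWAP     → [-55, 0]
MUL      → [0]
PUSH 9   → [0, 9]
OVER     → [0, 9, 0]
DUP      → [0, 9, 0, 0]
DUP      → [0, 9, 0, 0, 0]
MUL      → [0, 9, 0, 0]
SUB      → [0, 9, 0]
DUP      → [0, 9, 0, 0]
ADD      → [0, 9, 0]
ADD      → [0, 9]
SWAP     → [9, 0]
PUSH 9   → [9, 0, 9]
PUSH 7   → [9, 0, 9, 7]
ROT      → [9, 9, 7, 0]
MUL      → [9, 9, 0]
ROT      → [9, 0, 9]
NEG      → [9, 0, -9]
MUL      → [9, 0]
ADD      → [9]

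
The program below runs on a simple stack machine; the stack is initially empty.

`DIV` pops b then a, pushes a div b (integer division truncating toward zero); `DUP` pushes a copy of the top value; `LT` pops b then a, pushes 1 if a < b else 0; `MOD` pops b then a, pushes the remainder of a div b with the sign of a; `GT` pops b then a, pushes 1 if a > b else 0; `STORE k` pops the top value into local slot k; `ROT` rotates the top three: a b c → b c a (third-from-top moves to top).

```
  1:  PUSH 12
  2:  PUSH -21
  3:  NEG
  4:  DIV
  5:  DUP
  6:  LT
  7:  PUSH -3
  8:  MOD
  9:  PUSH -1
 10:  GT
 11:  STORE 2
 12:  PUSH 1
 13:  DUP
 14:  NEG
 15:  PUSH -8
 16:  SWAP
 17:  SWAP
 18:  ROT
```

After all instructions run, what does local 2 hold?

PUSH 12  -> 12
PUSH -21 -> 12 -21
NEG      -> 12 21
DIV      -> 0
DUP      -> 0 0
LT       -> 0
PUSH -3  -> 0 -3
MOD      -> 0
PUSH -1  -> 0 -1
GT       -> 1
STORE 2  -> (empty)
PUSH 1   -> 1
DUP      -> 1 1
NEG      -> 1 -1
PUSH -8  -> 1 -1 -8
SWAP     -> 1 -8 -1
SWAP     -> 1 -1 -8
ROT      -> -1 -8 1

1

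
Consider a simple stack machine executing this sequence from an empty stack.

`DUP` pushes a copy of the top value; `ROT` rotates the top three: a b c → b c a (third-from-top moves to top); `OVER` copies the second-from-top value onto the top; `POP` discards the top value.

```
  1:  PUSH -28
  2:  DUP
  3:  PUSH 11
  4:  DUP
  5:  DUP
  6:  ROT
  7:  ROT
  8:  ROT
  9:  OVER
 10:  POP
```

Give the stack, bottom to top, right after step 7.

PUSH -28  [-28]
DUP       [-28, -28]
PUSH 11   [-28, -28, 11]
DUP       [-28, -28, 11, 11]
DUP       [-28, -28, 11, 11, 11]
ROT       [-28, -28, 11, 11, 11]
ROT       [-28, -28, 11, 11, 11]

[-28, -28, 11, 11, 11]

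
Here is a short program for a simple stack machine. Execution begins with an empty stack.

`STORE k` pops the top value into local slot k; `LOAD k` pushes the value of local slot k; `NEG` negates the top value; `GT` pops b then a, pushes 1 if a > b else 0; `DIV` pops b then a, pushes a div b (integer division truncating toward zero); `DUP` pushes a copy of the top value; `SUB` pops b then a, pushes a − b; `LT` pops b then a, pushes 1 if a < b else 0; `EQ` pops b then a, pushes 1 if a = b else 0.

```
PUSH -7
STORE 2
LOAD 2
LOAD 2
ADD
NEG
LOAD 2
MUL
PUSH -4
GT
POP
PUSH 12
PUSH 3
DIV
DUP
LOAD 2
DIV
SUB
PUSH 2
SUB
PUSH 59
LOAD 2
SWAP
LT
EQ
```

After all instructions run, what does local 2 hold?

PUSH -7 → -7
STORE 2 → (empty)
LOAD 2  → -7
LOAD 2  → -7 -7
ADD     → -14
NEG     → 14
LOAD 2  → 14 -7
MUL     → -98
PUSH -4 → -98 -4
GT      → 0
POP     → (empty)
PUSH 12 → 12
PUSH 3  → 12 3
DIV     → 4
DUP     → 4 4
LOAD 2  → 4 4 -7
DIV     → 4 0
SUB     → 4
PUSH 2  → 4 2
SUB     → 2
PUSH 59 → 2 59
LOAD 2  → 2 59 -7
SWAP    → 2 -7 59
LT      → 2 1
EQ      → 0

-7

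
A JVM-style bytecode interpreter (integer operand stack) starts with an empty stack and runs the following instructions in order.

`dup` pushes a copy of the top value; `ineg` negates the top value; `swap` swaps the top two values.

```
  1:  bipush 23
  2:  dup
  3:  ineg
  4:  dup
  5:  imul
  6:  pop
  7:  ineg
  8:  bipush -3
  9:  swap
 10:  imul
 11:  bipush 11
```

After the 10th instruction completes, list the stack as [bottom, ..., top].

[69]

bipush 23 -> 23
dup       -> 23 23
ineg      -> 23 -23
dup       -> 23 -23 -23
imul      -> 23 529
pop       -> 23
ineg      -> -23
bipush -3 -> -23 -3
swap      -> -3 -23
imul      -> 69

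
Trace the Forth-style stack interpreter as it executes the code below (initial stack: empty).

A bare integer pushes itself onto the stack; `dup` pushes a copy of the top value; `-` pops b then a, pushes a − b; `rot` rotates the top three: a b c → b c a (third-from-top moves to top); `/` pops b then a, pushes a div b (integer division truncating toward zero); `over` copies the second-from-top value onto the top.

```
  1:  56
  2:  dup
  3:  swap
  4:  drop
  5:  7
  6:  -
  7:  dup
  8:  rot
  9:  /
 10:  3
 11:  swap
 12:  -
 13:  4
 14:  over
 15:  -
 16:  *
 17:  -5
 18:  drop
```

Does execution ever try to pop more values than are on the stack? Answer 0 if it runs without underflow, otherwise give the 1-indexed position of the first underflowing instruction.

56   -> [56]
dup  -> [56, 56]
swap -> [56, 56]
drop -> [56]
7    -> [56, 7]
-    -> [49]
dup  -> [49, 49]
rot  — needs 3 operands, stack has 2 → underflow

8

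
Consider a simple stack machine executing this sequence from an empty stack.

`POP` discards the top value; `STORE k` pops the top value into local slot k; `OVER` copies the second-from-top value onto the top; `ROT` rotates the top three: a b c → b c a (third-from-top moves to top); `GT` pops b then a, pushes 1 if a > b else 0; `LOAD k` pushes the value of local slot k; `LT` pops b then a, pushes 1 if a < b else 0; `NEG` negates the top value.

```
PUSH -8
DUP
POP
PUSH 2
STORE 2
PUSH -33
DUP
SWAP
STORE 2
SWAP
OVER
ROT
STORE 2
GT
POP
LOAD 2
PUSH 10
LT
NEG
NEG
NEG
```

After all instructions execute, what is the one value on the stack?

PUSH -8  -> -8
DUP      -> -8 -8
POP      -> -8
PUSH 2   -> -8 2
STORE 2  -> -8
PUSH -33 -> -8 -33
DUP      -> -8 -33 -33
SWAP     -> -8 -33 -33
STORE 2  -> -8 -33
SWAP     -> -33 -8
OVER     -> -33 -8 -33
ROT      -> -8 -33 -33
STORE 2  -> -8 -33
GT       -> 1
POP      -> (empty)
LOAD 2   -> -33
PUSH 10  -> -33 10
LT       -> 1
NEG      -> -1
NEG      -> 1
NEG      -> -1

-1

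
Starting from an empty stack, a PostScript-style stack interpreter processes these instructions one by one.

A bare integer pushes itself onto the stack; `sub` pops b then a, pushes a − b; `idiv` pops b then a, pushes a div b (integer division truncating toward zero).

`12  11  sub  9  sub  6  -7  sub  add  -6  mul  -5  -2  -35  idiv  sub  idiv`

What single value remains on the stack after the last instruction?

6

12    [12]
11    [12, 11]
sub   [1]
9     [1, 9]
sub   [-8]
6     [-8, 6]
-7    [-8, 6, -7]
sub   [-8, 13]
add   [5]
-6    [5, -6]
mul   [-30]
-5    [-30, -5]
-2    [-30, -5, -2]
-35   [-30, -5, -2, -35]
idiv  [-30, -5, 0]
sub   [-30, -5]
idiv  [6]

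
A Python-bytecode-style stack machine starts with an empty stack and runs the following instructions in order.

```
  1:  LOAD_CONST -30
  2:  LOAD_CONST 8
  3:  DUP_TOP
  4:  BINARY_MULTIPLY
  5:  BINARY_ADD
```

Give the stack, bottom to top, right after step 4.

LOAD_CONST -30  : -30
LOAD_CONST 8    : -30 8
DUP_TOP         : -30 8 8
BINARY_MULTIPLY : -30 64

[-30, 64]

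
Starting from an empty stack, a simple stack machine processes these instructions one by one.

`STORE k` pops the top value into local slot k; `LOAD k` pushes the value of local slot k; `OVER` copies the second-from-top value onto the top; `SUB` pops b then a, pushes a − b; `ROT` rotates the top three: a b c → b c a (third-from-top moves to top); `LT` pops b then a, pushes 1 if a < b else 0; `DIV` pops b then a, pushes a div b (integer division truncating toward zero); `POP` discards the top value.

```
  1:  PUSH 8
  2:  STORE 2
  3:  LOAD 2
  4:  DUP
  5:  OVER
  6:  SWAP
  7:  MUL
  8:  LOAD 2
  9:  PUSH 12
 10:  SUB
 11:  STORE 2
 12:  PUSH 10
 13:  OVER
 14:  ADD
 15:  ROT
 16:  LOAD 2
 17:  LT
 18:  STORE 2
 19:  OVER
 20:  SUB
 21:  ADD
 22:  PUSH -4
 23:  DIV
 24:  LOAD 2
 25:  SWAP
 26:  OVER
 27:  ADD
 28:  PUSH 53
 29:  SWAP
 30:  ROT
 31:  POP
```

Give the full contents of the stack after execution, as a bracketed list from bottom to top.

[53, -18]

PUSH 8  → 8
STORE 2 → (empty)
LOAD 2  → 8
DUP     → 8 8
OVER    → 8 8 8
SWAP    → 8 8 8
MUL     → 8 64
LOAD 2  → 8 64 8
PUSH 12 → 8 64 8 12
SUB     → 8 64 -4
STORE 2 → 8 64
PUSH 10 → 8 64 10
OVER    → 8 64 10 64
ADD     → 8 64 74
ROT     → 64 74 8
LOAD 2  → 64 74 8 -4
LT      → 64 74 0
STORE 2 → 64 74
OVER    → 64 74 64
SUB     → 64 10
ADD     → 74
PUSH -4 → 74 -4
DIV     → -18
LOAD 2  → -18 0
SWAP    → 0 -18
OVER    → 0 -18 0
ADD     → 0 -18
PUSH 53 → 0 -18 53
SWAP    → 0 53 -18
ROT     → 53 -18 0
POP     → 53 -18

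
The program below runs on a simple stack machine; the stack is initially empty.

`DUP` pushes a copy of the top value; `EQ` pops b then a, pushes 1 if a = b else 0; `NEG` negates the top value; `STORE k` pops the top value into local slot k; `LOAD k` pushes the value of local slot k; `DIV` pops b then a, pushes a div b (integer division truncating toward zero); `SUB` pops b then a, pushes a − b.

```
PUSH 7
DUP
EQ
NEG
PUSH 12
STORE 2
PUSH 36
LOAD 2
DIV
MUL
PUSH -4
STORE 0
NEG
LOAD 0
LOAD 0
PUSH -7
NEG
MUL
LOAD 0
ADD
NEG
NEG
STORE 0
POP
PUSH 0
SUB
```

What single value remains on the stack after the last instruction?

PUSH 7  -> [7]
DUP     -> [7, 7]
EQ      -> [1]
NEG     -> [-1]
PUSH 12 -> [-1, 12]
STORE 2 -> [-1]
PUSH 36 -> [-1, 36]
LOAD 2  -> [-1, 36, 12]
DIV     -> [-1, 3]
MUL     -> [-3]
PUSH -4 -> [-3, -4]
STORE 0 -> [-3]
NEG     -> [3]
LOAD 0  -> [3, -4]
LOAD 0  -> [3, -4, -4]
PUSH -7 -> [3, -4, -4, -7]
NEG     -> [3, -4, -4, 7]
MUL     -> [3, -4, -28]
LOAD 0  -> [3, -4, -28, -4]
ADD     -> [3, -4, -32]
NEG     -> [3, -4, 32]
NEG     -> [3, -4, -32]
STORE 0 -> [3, -4]
POP     -> [3]
PUSH 0  -> [3, 0]
SUB     -> [3]

3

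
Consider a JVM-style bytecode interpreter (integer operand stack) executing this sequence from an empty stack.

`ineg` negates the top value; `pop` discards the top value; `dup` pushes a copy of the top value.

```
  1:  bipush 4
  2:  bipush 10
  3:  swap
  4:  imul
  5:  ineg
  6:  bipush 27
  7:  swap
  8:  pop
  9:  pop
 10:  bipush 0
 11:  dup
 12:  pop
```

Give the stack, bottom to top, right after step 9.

[]

bipush 4  -> 4
bipush 10 -> 4 10
swap      -> 10 4
imul      -> 40
ineg      -> -40
bipush 27 -> -40 27
swap      -> 27 -40
pop       -> 27
pop       -> (empty)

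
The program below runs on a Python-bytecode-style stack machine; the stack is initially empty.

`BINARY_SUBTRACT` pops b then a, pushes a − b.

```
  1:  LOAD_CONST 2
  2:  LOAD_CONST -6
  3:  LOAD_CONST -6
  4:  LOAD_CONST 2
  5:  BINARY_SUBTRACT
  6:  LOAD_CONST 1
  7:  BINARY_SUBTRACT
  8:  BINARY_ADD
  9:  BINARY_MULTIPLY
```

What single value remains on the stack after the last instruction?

-30

LOAD_CONST 2     [2]
LOAD_CONST -6    [2, -6]
LOAD_CONST -6    [2, -6, -6]
LOAD_CONST 2     [2, -6, -6, 2]
BINARY_SUBTRACT  [2, -6, -8]
LOAD_CONST 1     [2, -6, -8, 1]
BINARY_SUBTRACT  [2, -6, -9]
BINARY_ADD       [2, -15]
BINARY_MULTIPLY  [-30]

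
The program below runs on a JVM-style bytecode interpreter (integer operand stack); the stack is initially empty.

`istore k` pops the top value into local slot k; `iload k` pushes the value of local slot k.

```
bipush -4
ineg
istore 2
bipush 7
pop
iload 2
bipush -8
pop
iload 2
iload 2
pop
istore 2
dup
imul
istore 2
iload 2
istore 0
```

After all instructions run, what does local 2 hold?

16

bipush -4 → -4
ineg      → 4
istore 2  → (empty)
bipush 7  → 7
pop       → (empty)
iload 2   → 4
bipush -8 → 4 -8
pop       → 4
iload 2   → 4 4
iload 2   → 4 4 4
pop       → 4 4
istore 2  → 4
dup       → 4 4
imul      → 16
istore 2  → (empty)
iload 2   → 16
istore 0  → (empty)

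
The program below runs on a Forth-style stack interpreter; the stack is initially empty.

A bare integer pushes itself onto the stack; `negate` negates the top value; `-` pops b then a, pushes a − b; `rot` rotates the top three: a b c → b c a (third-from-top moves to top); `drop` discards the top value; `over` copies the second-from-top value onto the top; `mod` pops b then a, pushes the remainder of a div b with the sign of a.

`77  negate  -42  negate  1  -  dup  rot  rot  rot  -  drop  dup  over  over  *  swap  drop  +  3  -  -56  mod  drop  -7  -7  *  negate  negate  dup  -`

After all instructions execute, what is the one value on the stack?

0

77     → [77]
negate → [-77]
-42    → [-77, -42]
negate → [-77, 42]
1      → [-77, 42, 1]
-      → [-77, 41]
dup    → [-77, 41, 41]
rot    → [41, 41, -77]
rot    → [41, -77, 41]
rot    → [-77, 41, 41]
-      → [-77, 0]
drop   → [-77]
dup    → [-77, -77]
over   → [-77, -77, -77]
over   → [-77, -77, -77, -77]
*      → [-77, -77, 5929]
swap   → [-77, 5929, -77]
drop   → [-77, 5929]
+      → [5852]
3      → [5852, 3]
-      → [5849]
-56    → [5849, -56]
mod    → [25]
drop   → []
-7     → [-7]
-7     → [-7, -7]
*      → [49]
negate → [-49]
negate → [49]
dup    → [49, 49]
-      → [0]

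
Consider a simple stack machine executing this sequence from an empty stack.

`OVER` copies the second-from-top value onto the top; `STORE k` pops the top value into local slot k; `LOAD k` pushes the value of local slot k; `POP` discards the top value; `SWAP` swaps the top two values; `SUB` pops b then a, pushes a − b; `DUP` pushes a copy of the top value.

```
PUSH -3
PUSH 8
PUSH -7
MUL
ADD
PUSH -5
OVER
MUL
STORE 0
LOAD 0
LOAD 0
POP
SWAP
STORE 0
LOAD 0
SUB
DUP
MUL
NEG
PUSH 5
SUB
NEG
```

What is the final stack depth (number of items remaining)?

PUSH -3  [-3]
PUSH 8   [-3, 8]
PUSH -7  [-3, 8, -7]
MUL      [-3, -56]
ADD      [-59]
PUSH -5  [-59, -5]
OVER     [-59, -5, -59]
MUL      [-59, 295]
STORE 0  [-59]
LOAD 0   [-59, 295]
LOAD 0   [-59, 295, 295]
POP      [-59, 295]
SWAP     [295, -59]
STORE 0  [295]
LOAD 0   [295, -59]
SUB      [354]
DUP      [354, 354]
MUL      [125316]
NEG      [-125316]
PUSH 5   [-125316, 5]
SUB      [-125321]
NEG      [125321]

1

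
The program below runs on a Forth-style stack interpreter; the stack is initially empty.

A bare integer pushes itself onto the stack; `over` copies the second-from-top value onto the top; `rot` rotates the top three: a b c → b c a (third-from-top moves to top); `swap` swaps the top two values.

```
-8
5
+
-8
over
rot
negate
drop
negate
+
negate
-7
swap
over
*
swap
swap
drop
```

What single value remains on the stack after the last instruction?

-7

-8     → [-8]
5      → [-8, 5]
+      → [-3]
-8     → [-3, -8]
over   → [-3, -8, -3]
rot    → [-8, -3, -3]
negate → [-8, -3, 3]
drop   → [-8, -3]
negate → [-8, 3]
+      → [-5]
negate → [5]
-7     → [5, -7]
swap   → [-7, 5]
over   → [-7, 5, -7]
*      → [-7, -35]
swap   → [-35, -7]
swap   → [-7, -35]
drop   → [-7]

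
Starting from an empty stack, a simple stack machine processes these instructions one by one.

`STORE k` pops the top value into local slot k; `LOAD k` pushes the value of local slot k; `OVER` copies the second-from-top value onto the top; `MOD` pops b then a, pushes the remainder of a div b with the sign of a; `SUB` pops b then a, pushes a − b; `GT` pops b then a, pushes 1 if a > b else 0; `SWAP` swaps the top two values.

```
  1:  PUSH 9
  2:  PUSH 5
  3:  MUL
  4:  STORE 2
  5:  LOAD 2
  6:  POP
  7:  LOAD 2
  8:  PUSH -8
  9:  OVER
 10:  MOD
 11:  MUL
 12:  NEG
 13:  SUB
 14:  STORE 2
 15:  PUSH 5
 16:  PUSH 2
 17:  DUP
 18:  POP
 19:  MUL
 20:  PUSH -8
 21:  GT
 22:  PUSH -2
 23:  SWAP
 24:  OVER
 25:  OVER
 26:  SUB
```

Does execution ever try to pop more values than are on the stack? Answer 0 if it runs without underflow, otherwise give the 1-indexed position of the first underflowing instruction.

PUSH 9  -> [9]
PUSH 5  -> [9, 5]
MUL     -> [45]
STORE 2 -> []
LOAD 2  -> [45]
POP     -> []
LOAD 2  -> [45]
PUSH -8 -> [45, -8]
OVER    -> [45, -8, 45]
MOD     -> [45, -8]
MUL     -> [-360]
NEG     -> [360]
SUB  — needs 2 operands, stack has 1 → underflow

13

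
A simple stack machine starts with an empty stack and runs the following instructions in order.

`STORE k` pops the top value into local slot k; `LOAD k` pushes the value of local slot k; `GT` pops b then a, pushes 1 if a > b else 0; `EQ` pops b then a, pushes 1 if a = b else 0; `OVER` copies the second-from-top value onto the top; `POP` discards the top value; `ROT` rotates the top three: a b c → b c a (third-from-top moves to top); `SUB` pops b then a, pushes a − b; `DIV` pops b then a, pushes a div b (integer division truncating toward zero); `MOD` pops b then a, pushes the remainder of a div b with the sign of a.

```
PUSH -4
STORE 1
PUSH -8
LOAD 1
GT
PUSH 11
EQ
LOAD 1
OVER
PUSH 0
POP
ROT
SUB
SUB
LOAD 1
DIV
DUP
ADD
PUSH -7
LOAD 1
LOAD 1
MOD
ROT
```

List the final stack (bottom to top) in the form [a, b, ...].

PUSH -4 → [-4]
STORE 1 → []
PUSH -8 → [-8]
LOAD 1  → [-8, -4]
GT      → [0]
PUSH 11 → [0, 11]
EQ      → [0]
LOAD 1  → [0, -4]
OVER    → [0, -4, 0]
PUSH 0  → [0, -4, 0, 0]
POP     → [0, -4, 0]
ROT     → [-4, 0, 0]
SUB     → [-4, 0]
SUB     → [-4]
LOAD 1  → [-4, -4]
DIV     → [1]
DUP     → [1, 1]
ADD     → [2]
PUSH -7 → [2, -7]
LOAD 1  → [2, -7, -4]
LOAD 1  → [2, -7, -4, -4]
MOD     → [2, -7, 0]
ROT     → [-7, 0, 2]

[-7, 0, 2]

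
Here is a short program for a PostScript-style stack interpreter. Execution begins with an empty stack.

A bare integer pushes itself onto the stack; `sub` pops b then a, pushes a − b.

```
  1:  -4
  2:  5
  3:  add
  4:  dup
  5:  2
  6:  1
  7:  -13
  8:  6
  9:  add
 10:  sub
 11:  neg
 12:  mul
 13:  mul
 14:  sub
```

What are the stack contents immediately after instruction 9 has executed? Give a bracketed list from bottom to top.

[1, 1, 2, 1, -7]

-4  : [-4]
5   : [-4, 5]
add : [1]
dup : [1, 1]
2   : [1, 1, 2]
1   : [1, 1, 2, 1]
-13 : [1, 1, 2, 1, -13]
6   : [1, 1, 2, 1, -13, 6]
add : [1, 1, 2, 1, -7]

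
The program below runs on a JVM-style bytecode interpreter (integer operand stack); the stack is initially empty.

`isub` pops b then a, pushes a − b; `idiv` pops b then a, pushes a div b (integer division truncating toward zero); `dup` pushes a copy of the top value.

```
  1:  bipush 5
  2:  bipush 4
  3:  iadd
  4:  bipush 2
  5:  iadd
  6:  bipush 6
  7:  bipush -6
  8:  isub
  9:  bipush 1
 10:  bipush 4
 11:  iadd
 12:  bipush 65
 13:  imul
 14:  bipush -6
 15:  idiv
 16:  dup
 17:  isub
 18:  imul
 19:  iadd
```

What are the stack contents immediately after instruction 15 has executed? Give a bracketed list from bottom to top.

bipush 5  : [5]
bipush 4  : [5, 4]
iadd      : [9]
bipush 2  : [9, 2]
iadd      : [11]
bipush 6  : [11, 6]
bipush -6 : [11, 6, -6]
isub      : [11, 12]
bipush 1  : [11, 12, 1]
bipush 4  : [11, 12, 1, 4]
iadd      : [11, 12, 5]
bipush 65 : [11, 12, 5, 65]
imul      : [11, 12, 325]
bipush -6 : [11, 12, 325, -6]
idiv      : [11, 12, -54]

[11, 12, -54]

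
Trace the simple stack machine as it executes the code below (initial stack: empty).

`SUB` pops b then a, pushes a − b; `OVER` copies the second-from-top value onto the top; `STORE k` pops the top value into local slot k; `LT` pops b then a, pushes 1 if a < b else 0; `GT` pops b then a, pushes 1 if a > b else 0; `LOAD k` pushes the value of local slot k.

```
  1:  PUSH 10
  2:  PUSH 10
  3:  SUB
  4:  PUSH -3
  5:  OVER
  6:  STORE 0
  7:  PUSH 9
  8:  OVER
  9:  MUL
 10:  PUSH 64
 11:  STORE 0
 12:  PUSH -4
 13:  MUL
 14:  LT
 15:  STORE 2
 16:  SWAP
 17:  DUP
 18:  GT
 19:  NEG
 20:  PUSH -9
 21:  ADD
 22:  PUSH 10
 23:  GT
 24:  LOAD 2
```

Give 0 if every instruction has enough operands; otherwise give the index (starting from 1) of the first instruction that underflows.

PUSH 10 → 10
PUSH 10 → 10 10
SUB     → 0
PUSH -3 → 0 -3
OVER    → 0 -3 0
STORE 0 → 0 -3
PUSH 9  → 0 -3 9
OVER    → 0 -3 9 -3
MUL     → 0 -3 -27
PUSH 64 → 0 -3 -27 64
STORE 0 → 0 -3 -27
PUSH -4 → 0 -3 -27 -4
MUL     → 0 -3 108
LT      → 0 1
STORE 2 → 0
SWAP  — needs 2 operands, stack has 1 → underflow

16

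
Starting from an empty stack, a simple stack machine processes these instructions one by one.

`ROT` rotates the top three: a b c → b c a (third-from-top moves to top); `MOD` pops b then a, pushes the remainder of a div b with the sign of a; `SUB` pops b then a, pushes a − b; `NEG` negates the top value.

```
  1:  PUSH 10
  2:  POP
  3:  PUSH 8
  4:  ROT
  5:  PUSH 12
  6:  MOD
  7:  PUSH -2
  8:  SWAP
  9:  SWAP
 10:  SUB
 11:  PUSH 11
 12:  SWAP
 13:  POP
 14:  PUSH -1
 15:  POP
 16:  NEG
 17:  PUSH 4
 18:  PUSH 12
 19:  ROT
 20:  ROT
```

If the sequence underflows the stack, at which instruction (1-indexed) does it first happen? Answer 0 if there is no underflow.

4

PUSH 10  10
POP      (empty)
PUSH 8   8
ROT  — needs 3 operands, stack has 1 → underflow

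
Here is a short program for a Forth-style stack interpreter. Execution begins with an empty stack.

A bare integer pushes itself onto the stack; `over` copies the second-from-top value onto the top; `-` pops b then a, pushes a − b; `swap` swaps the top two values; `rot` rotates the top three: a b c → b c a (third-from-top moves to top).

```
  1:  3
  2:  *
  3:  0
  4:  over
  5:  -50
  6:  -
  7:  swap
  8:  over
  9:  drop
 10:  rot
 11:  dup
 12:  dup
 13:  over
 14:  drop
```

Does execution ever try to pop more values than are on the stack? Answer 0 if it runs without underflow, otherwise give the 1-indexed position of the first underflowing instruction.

3 -> 3
*  — needs 2 operands, stack has 1 → underflow

2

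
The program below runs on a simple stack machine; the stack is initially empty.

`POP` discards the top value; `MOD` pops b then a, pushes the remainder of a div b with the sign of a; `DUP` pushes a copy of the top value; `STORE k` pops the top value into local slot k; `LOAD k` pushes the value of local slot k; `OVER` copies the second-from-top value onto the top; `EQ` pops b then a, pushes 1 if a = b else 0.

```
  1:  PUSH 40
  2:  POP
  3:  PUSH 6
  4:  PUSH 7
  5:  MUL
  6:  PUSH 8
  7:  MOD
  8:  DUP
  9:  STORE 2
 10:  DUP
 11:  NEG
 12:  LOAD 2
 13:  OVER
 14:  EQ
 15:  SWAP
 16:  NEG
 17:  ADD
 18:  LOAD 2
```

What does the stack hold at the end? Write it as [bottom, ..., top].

[2, 2, 2]

PUSH 40 : [40]
POP     : []
PUSH 6  : [6]
PUSH 7  : [6, 7]
MUL     : [42]
PUSH 8  : [42, 8]
MOD     : [2]
DUP     : [2, 2]
STORE 2 : [2]
DUP     : [2, 2]
NEG     : [2, -2]
LOAD 2  : [2, -2, 2]
OVER    : [2, -2, 2, -2]
EQ      : [2, -2, 0]
SWAP    : [2, 0, -2]
NEG     : [2, 0, 2]
ADD     : [2, 2]
LOAD 2  : [2, 2, 2]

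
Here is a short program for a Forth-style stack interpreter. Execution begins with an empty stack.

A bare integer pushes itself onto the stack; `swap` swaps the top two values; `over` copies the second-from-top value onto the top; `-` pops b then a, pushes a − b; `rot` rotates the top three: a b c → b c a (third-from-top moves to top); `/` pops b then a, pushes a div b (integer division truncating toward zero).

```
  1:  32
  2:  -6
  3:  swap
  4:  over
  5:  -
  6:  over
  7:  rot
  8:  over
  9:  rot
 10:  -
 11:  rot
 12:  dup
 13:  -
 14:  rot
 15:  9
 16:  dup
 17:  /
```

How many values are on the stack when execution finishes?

32   -> [32]
-6   -> [32, -6]
swap -> [-6, 32]
over -> [-6, 32, -6]
-    -> [-6, 38]
over -> [-6, 38, -6]
rot  -> [38, -6, -6]
over -> [38, -6, -6, -6]
rot  -> [38, -6, -6, -6]
-    -> [38, -6, 0]
rot  -> [-6, 0, 38]
dup  -> [-6, 0, 38, 38]
-    -> [-6, 0, 0]
rot  -> [0, 0, -6]
9    -> [0, 0, -6, 9]
dup  -> [0, 0, -6, 9, 9]
/    -> [0, 0, -6, 1]

4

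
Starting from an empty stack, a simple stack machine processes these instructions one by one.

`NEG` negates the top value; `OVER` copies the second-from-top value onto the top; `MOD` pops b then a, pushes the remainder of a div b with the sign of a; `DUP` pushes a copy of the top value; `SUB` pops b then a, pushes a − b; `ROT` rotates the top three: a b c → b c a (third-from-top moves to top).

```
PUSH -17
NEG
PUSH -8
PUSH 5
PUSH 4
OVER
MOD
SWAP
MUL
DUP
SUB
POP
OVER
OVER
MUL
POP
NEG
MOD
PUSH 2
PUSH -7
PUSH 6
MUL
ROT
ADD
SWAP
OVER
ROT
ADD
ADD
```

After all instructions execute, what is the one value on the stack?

PUSH -17 -> [-17]
NEG      -> [17]
PUSH -8  -> [17, -8]
PUSH 5   -> [17, -8, 5]
PUSH 4   -> [17, -8, 5, 4]
OVER     -> [17, -8, 5, 4, 5]
MOD      -> [17, -8, 5, 4]
SWAP     -> [17, -8, 4, 5]
MUL      -> [17, -8, 20]
DUP      -> [17, -8, 20, 20]
SUB      -> [17, -8, 0]
POP      -> [17, -8]
OVER     -> [17, -8, 17]
OVER     -> [17, -8, 17, -8]
MUL      -> [17, -8, -136]
POP      -> [17, -8]
NEG      -> [17, 8]
MOD      -> [1]
PUSH 2   -> [1, 2]
PUSH -7  -> [1, 2, -7]
PUSH 6   -> [1, 2, -7, 6]
MUL      -> [1, 2, -42]
ROT      -> [2, -42, 1]
ADD      -> [2, -41]
SWAP     -> [-41, 2]
OVER     -> [-41, 2, -41]
ROT      -> [2, -41, -41]
ADD      -> [2, -82]
ADD      -> [-80]

-80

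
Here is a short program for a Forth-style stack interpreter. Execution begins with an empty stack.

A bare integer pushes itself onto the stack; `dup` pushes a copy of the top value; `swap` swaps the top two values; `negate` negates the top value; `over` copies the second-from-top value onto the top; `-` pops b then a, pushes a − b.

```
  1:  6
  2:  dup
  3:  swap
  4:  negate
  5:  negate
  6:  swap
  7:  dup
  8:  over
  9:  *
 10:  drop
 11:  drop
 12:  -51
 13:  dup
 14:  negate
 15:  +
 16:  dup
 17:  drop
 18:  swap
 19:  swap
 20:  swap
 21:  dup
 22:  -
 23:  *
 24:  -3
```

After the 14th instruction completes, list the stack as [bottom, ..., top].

[6, -51, 51]

6      → [6]
dup    → [6, 6]
swap   → [6, 6]
negate → [6, -6]
negate → [6, 6]
swap   → [6, 6]
dup    → [6, 6, 6]
over   → [6, 6, 6, 6]
*      → [6, 6, 36]
drop   → [6, 6]
drop   → [6]
-51    → [6, -51]
dup    → [6, -51, -51]
negate → [6, -51, 51]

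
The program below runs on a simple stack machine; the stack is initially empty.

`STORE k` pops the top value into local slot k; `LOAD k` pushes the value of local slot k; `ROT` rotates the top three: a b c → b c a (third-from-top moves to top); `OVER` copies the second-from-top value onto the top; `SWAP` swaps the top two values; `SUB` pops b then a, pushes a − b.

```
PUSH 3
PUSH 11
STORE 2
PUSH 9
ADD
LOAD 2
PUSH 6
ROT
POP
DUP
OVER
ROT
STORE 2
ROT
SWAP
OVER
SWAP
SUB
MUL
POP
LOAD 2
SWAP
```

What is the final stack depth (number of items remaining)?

2

PUSH 3   [3]
PUSH 11  [3, 11]
STORE 2  [3]
PUSH 9   [3, 9]
ADD      [12]
LOAD 2   [12, 11]
PUSH 6   [12, 11, 6]
ROT      [11, 6, 12]
POP      [11, 6]
DUP      [11, 6, 6]
OVER     [11, 6, 6, 6]
ROT      [11, 6, 6, 6]
STORE 2  [11, 6, 6]
ROT      [6, 6, 11]
SWAP     [6, 11, 6]
OVER     [6, 11, 6, 11]
SWAP     [6, 11, 11, 6]
SUB      [6, 11, 5]
MUL      [6, 55]
POP      [6]
LOAD 2   [6, 6]
SWAP     [6, 6]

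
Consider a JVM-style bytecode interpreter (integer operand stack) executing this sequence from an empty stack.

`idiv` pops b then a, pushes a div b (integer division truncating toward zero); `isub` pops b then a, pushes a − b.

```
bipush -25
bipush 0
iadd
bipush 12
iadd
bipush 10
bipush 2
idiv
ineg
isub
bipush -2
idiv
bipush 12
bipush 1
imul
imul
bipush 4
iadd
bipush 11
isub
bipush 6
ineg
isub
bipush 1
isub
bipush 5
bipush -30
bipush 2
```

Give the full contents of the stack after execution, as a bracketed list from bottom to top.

bipush -25 : [-25]
bipush 0   : [-25, 0]
iadd       : [-25]
bipush 12  : [-25, 12]
iadd       : [-13]
bipush 10  : [-13, 10]
bipush 2   : [-13, 10, 2]
idiv       : [-13, 5]
ineg       : [-13, -5]
isub       : [-8]
bipush -2  : [-8, -2]
idiv       : [4]
bipush 12  : [4, 12]
bipush 1   : [4, 12, 1]
imul       : [4, 12]
imul       : [48]
bipush 4   : [48, 4]
iadd       : [52]
bipush 11  : [52, 11]
isub       : [41]
bipush 6   : [41, 6]
ineg       : [41, -6]
isub       : [47]
bipush 1   : [47, 1]
isub       : [46]
bipush 5   : [46, 5]
bipush -30 : [46, 5, -30]
bipush 2   : [46, 5, -30, 2]

[46, 5, -30, 2]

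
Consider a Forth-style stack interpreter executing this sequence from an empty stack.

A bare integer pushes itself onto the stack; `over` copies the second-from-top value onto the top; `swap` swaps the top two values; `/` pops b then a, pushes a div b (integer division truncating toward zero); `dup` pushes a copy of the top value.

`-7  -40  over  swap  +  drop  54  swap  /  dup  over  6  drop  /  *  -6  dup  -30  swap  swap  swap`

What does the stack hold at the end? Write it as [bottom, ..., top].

[-7, -6, -30, -6]

-7   -> -7
-40  -> -7 -40
over -> -7 -40 -7
swap -> -7 -7 -40
+    -> -7 -47
drop -> -7
54   -> -7 54
swap -> 54 -7
/    -> -7
dup  -> -7 -7
over -> -7 -7 -7
6    -> -7 -7 -7 6
drop -> -7 -7 -7
/    -> -7 1
*    -> -7
-6   -> -7 -6
dup  -> -7 -6 -6
-30  -> -7 -6 -6 -30
swap -> -7 -6 -30 -6
swap -> -7 -6 -6 -30
swap -> -7 -6 -30 -6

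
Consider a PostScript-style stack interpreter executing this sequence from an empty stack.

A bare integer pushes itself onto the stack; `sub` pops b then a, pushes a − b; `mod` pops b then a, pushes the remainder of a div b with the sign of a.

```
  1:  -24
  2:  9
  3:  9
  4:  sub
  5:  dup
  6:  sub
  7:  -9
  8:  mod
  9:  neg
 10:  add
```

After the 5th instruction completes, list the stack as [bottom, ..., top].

-24 : -24
9   : -24 9
9   : -24 9 9
sub : -24 0
dup : -24 0 0

[-24, 0, 0]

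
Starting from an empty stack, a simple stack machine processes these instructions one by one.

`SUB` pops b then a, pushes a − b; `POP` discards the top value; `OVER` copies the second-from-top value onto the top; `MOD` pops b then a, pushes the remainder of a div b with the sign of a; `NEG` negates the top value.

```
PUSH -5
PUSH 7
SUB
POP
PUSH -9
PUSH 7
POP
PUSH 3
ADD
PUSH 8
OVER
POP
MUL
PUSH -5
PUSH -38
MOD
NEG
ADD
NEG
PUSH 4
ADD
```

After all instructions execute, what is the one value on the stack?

47

PUSH -5  → -5
PUSH 7   → -5 7
SUB      → -12
POP      → (empty)
PUSH -9  → -9
PUSH 7   → -9 7
POP      → -9
PUSH 3   → -9 3
ADD      → -6
PUSH 8   → -6 8
OVER     → -6 8 -6
POP      → -6 8
MUL      → -48
PUSH -5  → -48 -5
PUSH -38 → -48 -5 -38
MOD      → -48 -5
NEG      → -48 5
ADD      → -43
NEG      → 43
PUSH 4   → 43 4
ADD      → 47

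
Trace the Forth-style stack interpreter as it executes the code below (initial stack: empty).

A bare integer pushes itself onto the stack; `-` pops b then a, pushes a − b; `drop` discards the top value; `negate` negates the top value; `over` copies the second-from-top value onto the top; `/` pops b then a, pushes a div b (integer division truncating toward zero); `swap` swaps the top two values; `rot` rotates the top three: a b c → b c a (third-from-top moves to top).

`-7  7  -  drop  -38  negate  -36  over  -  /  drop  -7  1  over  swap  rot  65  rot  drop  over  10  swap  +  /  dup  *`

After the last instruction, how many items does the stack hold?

-7     → -7
7      → -7 7
-      → -14
drop   → (empty)
-38    → -38
negate → 38
-36    → 38 -36
over   → 38 -36 38
-      → 38 -74
/      → 0
drop   → (empty)
-7     → -7
1      → -7 1
over   → -7 1 -7
swap   → -7 -7 1
rot    → -7 1 -7
65     → -7 1 -7 65
rot    → -7 -7 65 1
drop   → -7 -7 65
over   → -7 -7 65 -7
10     → -7 -7 65 -7 10
swap   → -7 -7 65 10 -7
+      → -7 -7 65 3
/      → -7 -7 21
dup    → -7 -7 21 21
*      → -7 -7 441

3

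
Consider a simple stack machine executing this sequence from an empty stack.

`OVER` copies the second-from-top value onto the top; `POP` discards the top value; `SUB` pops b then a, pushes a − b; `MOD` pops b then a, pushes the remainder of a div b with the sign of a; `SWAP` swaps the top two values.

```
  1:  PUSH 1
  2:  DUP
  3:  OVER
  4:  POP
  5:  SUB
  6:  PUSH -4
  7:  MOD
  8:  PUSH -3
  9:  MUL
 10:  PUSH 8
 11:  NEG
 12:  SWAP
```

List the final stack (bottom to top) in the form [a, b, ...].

PUSH 1  : [1]
DUP     : [1, 1]
OVER    : [1, 1, 1]
POP     : [1, 1]
SUB     : [0]
PUSH -4 : [0, -4]
MOD     : [0]
PUSH -3 : [0, -3]
MUL     : [0]
PUSH 8  : [0, 8]
NEG     : [0, -8]
SWAP    : [-8, 0]

[-8, 0]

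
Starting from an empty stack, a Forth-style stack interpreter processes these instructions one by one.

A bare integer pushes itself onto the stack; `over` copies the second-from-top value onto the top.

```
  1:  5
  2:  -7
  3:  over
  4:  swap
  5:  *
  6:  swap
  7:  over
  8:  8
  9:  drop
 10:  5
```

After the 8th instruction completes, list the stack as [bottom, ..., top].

[-35, 5, -35, 8]

5     [5]
-7    [5, -7]
over  [5, -7, 5]
swap  [5, 5, -7]
*     [5, -35]
swap  [-35, 5]
over  [-35, 5, -35]
8     [-35, 5, -35, 8]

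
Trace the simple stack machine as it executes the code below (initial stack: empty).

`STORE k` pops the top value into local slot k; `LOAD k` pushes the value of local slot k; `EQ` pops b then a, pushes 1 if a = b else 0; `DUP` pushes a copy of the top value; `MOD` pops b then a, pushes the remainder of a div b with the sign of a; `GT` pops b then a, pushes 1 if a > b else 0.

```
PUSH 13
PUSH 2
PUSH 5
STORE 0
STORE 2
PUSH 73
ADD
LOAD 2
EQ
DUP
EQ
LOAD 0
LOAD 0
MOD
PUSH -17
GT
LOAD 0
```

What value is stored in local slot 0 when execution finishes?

5

PUSH 13  : [13]
PUSH 2   : [13, 2]
PUSH 5   : [13, 2, 5]
STORE 0  : [13, 2]
STORE 2  : [13]
PUSH 73  : [13, 73]
ADD      : [86]
LOAD 2   : [86, 2]
EQ       : [0]
DUP      : [0, 0]
EQ       : [1]
LOAD 0   : [1, 5]
LOAD 0   : [1, 5, 5]
MOD      : [1, 0]
PUSH -17 : [1, 0, -17]
GT       : [1, 1]
LOAD 0   : [1, 1, 5]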